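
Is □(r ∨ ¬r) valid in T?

Tableau for the negation ¬□(r ∨ ¬r):
1. ¬□(r ∨ ¬r), w0
2. ¬(r ∨ ¬r), w1
3. ¬r, w1
4. r, w1
Accessibility: w0Rw0, w0Rw1, w1Rw1
Branch closes: r and ¬r both at w1.
All branches of the negation close; one closing branch shown above.

Yes, valid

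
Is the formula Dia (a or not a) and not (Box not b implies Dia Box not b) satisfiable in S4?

1. Dia (a or not a) and not (Box not b implies Dia Box not b), w0
2. Dia (a or not a), w0
3. not (Box not b implies Dia Box not b), w0
4. Box not b, w0
5. not Dia Box not b, w0
6. not b, w0
7. not Box not b, w0
8. a or not a, w1
9. not b, w1
10. not Box not b, w1
11. not a, w1
12. b, w2
13. not b, w2
Accessibility: w0Rw0, w0Rw1, w0Rw2, w1Rw1, w2Rw2
Branch closes: b and not b both at w2.
(One branch shown.) All branches close.

Unsatisfiable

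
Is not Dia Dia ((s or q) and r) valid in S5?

Invalid (countermodel exists)

Tableau for the negation Dia Dia ((s or q) and r):
1. Dia Dia ((s or q) and r), u
2. Dia ((s or q) and r), v
3. (s or q) and r, w
4. s or q, w
5. r, w
6. q, w
Accessibility: uRu, uRv, uRw, vRu, vRv, vRw, wRu, wRv, wRw
The negation has an open branch (countermodel exists).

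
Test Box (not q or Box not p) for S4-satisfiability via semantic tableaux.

1. Box (not q or Box not p), u
2. not q or Box not p, u
3. Box not p, u
4. not p, u
Accessibility: uRu

Satisfiable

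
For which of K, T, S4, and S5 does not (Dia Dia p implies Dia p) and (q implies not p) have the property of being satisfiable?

T-tableau for the formula:
1. not (Dia Dia p implies Dia p) and (q implies not p), w0
2. not (Dia Dia p implies Dia p), w0
3. q implies not p, w0
4. Dia Dia p, w0
5. not Dia p, w0
6. not p, w0
7. Dia p, w1
8. not p, w1
9. p, w2
Accessibility: w0Rw0, w0Rw1, w1Rw1, w1Rw2, w2Rw2
Complete open branch: satisfiable in T, hence also in K (this T-model is also a K-model).
S4-tableau for the formula:
1. not (Dia Dia p implies Dia p) and (q implies not p), w0
2. not (Dia Dia p implies Dia p), w0
3. q implies not p, w0
4. Dia Dia p, w0
5. not Dia p, w0
6. not p, w0
7. Dia p, w1
8. not p, w1
9. p, w2
10. not p, w2
Accessibility: w0Rw0, w0Rw1, w0Rw2, w1Rw1, w1Rw2, w2Rw2
Branch closes: p and not p both at w2.
Every branch closes (one shown): unsatisfiable in S4, hence also in S5 (every S5-frame is an S4-frame).

K, T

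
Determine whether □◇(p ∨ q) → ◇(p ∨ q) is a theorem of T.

Yes, valid

Tableau for the negation ¬(□◇(p ∨ q) → ◇(p ∨ q)):
1. ¬(□◇(p ∨ q) → ◇(p ∨ q)), 0
2. □◇(p ∨ q), 0   [¬→-rule on 1]
3. ¬◇(p ∨ q), 0   [¬→-rule on 1]
4. ◇(p ∨ q), 0   [□-rule on 2 via 0R0]
5. ¬(p ∨ q), 0   [¬◇-rule on 3 via 0R0]
6. ¬p, 0   [¬∨-rule on 5]
7. ¬q, 0   [¬∨-rule on 5]
8. p ∨ q, 1   [◇-rule on 4: fresh world 1, 0R1]
9. ◇(p ∨ q), 1   [□-rule on 2 via 0R1]
10. ¬(p ∨ q), 1   [¬◇-rule on 3 via 0R1]
11. ¬p, 1   [¬∨-rule on 10]
12. ¬q, 1   [¬∨-rule on 10]
13. q, 1   [∨-rule on 8 (branches; this branch)]
Accessibility: 0R0, 0R1, 1R1
Branch closes: q and ¬q both at 1.
Every branch of the negation's tableau closes; the branch above is one of them.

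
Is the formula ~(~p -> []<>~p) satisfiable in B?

1. ~(~p -> []<>~p), 0
2. ~p, 0
3. ~[]<>~p, 0
4. ~<>~p, 1
5. p, 0
Accessibility: 0R0, 0R1, 1R0, 1R1
Branch closes: p and ~p both at 0.
All branches of the tableau close; one closing branch shown above.

No, unsatisfiable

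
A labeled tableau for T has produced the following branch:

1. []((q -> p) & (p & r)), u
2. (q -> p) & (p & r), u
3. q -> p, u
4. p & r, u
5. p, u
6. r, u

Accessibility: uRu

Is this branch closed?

No atom appears with both signs at the same world.

No, open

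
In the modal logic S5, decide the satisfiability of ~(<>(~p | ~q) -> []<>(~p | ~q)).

Unsatisfiable

1. ~(<>(~p | ~q) -> []<>(~p | ~q)), w0
2. <>(~p | ~q), w0
3. ~[]<>(~p | ~q), w0
4. ~p | ~q, w1
5. ~q, w1
6. ~<>(~p | ~q), w2
7. ~(~p | ~q), w0
8. p, w0
9. q, w0
10. ~(~p | ~q), w1
11. p, w1
12. q, w1
Accessibility: w0Rw0, w0Rw1, w0Rw2, w1Rw0, w1Rw1, w1Rw2, w2Rw0, w2Rw1, w2Rw2
Branch closes: q and ~q both at w1.
Every branch closes; the branch above is one of them.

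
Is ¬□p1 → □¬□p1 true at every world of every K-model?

No, not valid

Tableau for the negation ¬(¬□p1 → □¬□p1):
1. ¬(¬□p1 → □¬□p1), w0
2. ¬□p1, w0
3. ¬□¬□p1, w0
4. ¬p1, w1
5. □p1, w2
Accessibility: w0Rw1, w0Rw2
The negation has an open branch (countermodel exists).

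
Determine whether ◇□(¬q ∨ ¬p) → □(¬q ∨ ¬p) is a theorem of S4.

No, not valid

Tableau for the negation ¬(◇□(¬q ∨ ¬p) → □(¬q ∨ ¬p)):
1. ¬(◇□(¬q ∨ ¬p) → □(¬q ∨ ¬p)), w0
2. ◇□(¬q ∨ ¬p), w0
3. ¬□(¬q ∨ ¬p), w0
4. □(¬q ∨ ¬p), w1
5. ¬q ∨ ¬p, w1
6. ¬p, w1
7. ¬(¬q ∨ ¬p), w2
8. q, w2
9. p, w2
Accessibility: w0Rw0, w0Rw1, w0Rw2, w1Rw1, w2Rw2
The negation has an open branch (countermodel exists).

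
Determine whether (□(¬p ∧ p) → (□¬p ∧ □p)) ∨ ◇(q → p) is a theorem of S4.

Tableau for the negation ¬((□(¬p ∧ p) → (□¬p ∧ □p)) ∨ ◇(q → p)):
1. ¬((□(¬p ∧ p) → (□¬p ∧ □p)) ∨ ◇(q → p)), u
2. ¬(□(¬p ∧ p) → (□¬p ∧ □p)), u
3. ¬◇(q → p), u
4. □(¬p ∧ p), u
5. ¬(□¬p ∧ □p), u
6. ¬(q → p), u
7. q, u
8. ¬p, u
9. ¬p ∧ p, u
10. p, u
Accessibility: uRu
Branch closes: p and ¬p both at u.
Every branch of the negation's tableau closes; the branch above is one of them.

Valid in S4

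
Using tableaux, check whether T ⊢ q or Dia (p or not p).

Tableau for the negation not (q or Dia (p or not p)):
1. not (q or Dia (p or not p)), w0
2. not q, w0
3. not Dia (p or not p), w0
4. not (p or not p), w0
5. not p, w0
6. p, w0
Accessibility: w0Rw0
Branch closes: p and not p both at w0.
All branches of the negation close; one closing branch shown above.

Valid in T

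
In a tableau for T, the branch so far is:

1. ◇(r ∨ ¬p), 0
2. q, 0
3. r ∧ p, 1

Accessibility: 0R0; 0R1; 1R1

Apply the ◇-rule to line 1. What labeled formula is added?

a fresh world 2 with 0R2, and r ∨ ¬p at 2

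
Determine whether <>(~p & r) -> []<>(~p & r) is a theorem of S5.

Valid in S5

Tableau for the negation ~(<>(~p & r) -> []<>(~p & r)):
1. ~(<>(~p & r) -> []<>(~p & r)), w0
2. <>(~p & r), w0   [~->-rule on 1]
3. ~[]<>(~p & r), w0   [~->-rule on 1]
4. ~p & r, w1   [<>-rule on 2: fresh world w1, w0Rw1]
5. ~p, w1   [&-rule on 4]
6. r, w1   [&-rule on 4]
7. ~<>(~p & r), w2   [~[]-rule on 3: fresh world w2, w0Rw2]
8. ~(~p & r), w0   [~<>-rule on 7 via w2Rw0]
9. ~(~p & r), w1   [~<>-rule on 7 via w2Rw1]
10. ~(~p & r), w2   [~<>-rule on 7 via w2Rw2]
11. ~r, w0   [~&-rule on 8 (branches; this branch)]
12. ~r, w1   [~&-rule on 9 (branches; this branch)]
Accessibility: w0Rw0, w0Rw1, w0Rw2, w1Rw0, w1Rw1, w1Rw2, w2Rw0, w2Rw1, w2Rw2
Branch closes: r and ~r both at w1.
Every branch of the negation's tableau closes; the branch above is one of them.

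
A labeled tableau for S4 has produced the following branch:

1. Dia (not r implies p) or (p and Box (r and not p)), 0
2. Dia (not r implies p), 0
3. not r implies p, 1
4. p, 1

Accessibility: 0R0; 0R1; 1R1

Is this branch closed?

Not closed

No world carries both an atom and its negation.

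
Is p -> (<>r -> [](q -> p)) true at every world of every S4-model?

Invalid (countermodel exists)

Tableau for the negation ~(p -> (<>r -> [](q -> p))):
1. ~(p -> (<>r -> [](q -> p))), 0
2. p, 0   [~->-rule on 1]
3. ~(<>r -> [](q -> p)), 0   [~->-rule on 1]
4. <>r, 0   [~->-rule on 3]
5. ~[](q -> p), 0   [~->-rule on 3]
6. r, 1   [<>-rule on 4: fresh world 1, 0R1]
7. ~(q -> p), 2   [~[]-rule on 5: fresh world 2, 0R2]
8. q, 2   [~->-rule on 7]
9. ~p, 2   [~->-rule on 7]
Accessibility: 0R0, 0R1, 0R2, 1R1, 2R2
The negation has an open branch (countermodel exists).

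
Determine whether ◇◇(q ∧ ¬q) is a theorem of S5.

Tableau for the negation ¬◇◇(q ∧ ¬q):
1. ¬◇◇(q ∧ ¬q), u
2. ¬◇(q ∧ ¬q), u
3. ¬(q ∧ ¬q), u
4. q, u
Accessibility: uRu
The negation has an open branch (countermodel exists).

Not valid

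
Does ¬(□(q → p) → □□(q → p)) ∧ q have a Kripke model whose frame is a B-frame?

Satisfiable (open branch found)

1. ¬(□(q → p) → □□(q → p)) ∧ q, u
2. ¬(□(q → p) → □□(q → p)), u
3. q, u
4. □(q → p), u
5. ¬□□(q → p), u
6. q → p, u
7. p, u
8. ¬□(q → p), v
9. q → p, v
10. p, v
11. ¬(q → p), w
12. q, w
13. ¬p, w
Accessibility: uRu, uRv, vRu, vRv, vRw, wRv, wRw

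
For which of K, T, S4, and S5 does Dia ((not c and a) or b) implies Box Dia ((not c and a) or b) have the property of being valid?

S5

S5-tableau for the negation not (Dia ((not c and a) or b) implies Box Dia ((not c and a) or b)):
1. not (Dia ((not c and a) or b) implies Box Dia ((not c and a) or b)), w0
2. Dia ((not c and a) or b), w0
3. not Box Dia ((not c and a) or b), w0
4. (not c and a) or b, w1
5. not c and a, w1
6. not c, w1
7. a, w1
8. not Dia ((not c and a) or b), w2
9. not ((not c and a) or b), w0
10. not (not c and a), w0
11. not b, w0
12. not ((not c and a) or b), w1
13. not (not c and a), w1
14. not b, w1
15. not ((not c and a) or b), w2
16. not (not c and a), w2
17. not b, w2
18. not a, w0
19. not a, w1
Accessibility: w0Rw0, w0Rw1, w0Rw2, w1Rw0, w1Rw1, w1Rw2, w2Rw0, w2Rw1, w2Rw2
Branch closes: a and not a both at w1.
Every branch closes (one shown): valid in S5.
S4-tableau for the negation not (Dia ((not c and a) or b) implies Box Dia ((not c and a) or b)):
1. not (Dia ((not c and a) or b) implies Box Dia ((not c and a) or b)), w0
2. Dia ((not c and a) or b), w0
3. not Box Dia ((not c and a) or b), w0
4. (not c and a) or b, w1
5. b, w1
6. not Dia ((not c and a) or b), w2
7. not ((not c and a) or b), w2
8. not (not c and a), w2
9. not b, w2
10. not a, w2
Accessibility: w0Rw0, w0Rw1, w0Rw2, w1Rw1, w2Rw2
Complete open branch: countermodel on an S4-frame, so not valid in S4, nor in K, T (the same frame is also a K-frame and a T-frame).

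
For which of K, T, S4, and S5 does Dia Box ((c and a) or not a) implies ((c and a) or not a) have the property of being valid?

S5

S4-tableau for the negation not (Dia Box ((c and a) or not a) implies ((c and a) or not a)):
1. not (Dia Box ((c and a) or not a) implies ((c and a) or not a)), w0
2. Dia Box ((c and a) or not a), w0
3. not ((c and a) or not a), w0
4. not (c and a), w0
5. a, w0
6. not c, w0
7. Box ((c and a) or not a), w1
8. (c and a) or not a, w1
9. not a, w1
Accessibility: w0Rw0, w0Rw1, w1Rw1
Complete open branch: countermodel on an S4-frame, so not valid in S4, nor in K, T (the same frame is also a K-frame and a T-frame).
S5-tableau for the negation not (Dia Box ((c and a) or not a) implies ((c and a) or not a)):
1. not (Dia Box ((c and a) or not a) implies ((c and a) or not a)), w0
2. Dia Box ((c and a) or not a), w0
3. not ((c and a) or not a), w0
4. not (c and a), w0
5. a, w0
6. not c, w0
7. Box ((c and a) or not a), w1
8. (c and a) or not a, w0
9. (c and a) or not a, w1
10. c and a, w0
11. c, w0
Accessibility: w0Rw0, w0Rw1, w1Rw0, w1Rw1
Branch closes: c and not c both at w0.
Every branch closes (one shown): valid in S5.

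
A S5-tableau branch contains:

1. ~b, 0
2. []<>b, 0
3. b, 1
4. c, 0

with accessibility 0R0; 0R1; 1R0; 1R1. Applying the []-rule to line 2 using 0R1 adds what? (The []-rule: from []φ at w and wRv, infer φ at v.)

<>b, 1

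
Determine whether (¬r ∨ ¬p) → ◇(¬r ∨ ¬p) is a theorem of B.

Tableau for the negation ¬((¬r ∨ ¬p) → ◇(¬r ∨ ¬p)):
1. ¬((¬r ∨ ¬p) → ◇(¬r ∨ ¬p)), w0
2. ¬r ∨ ¬p, w0
3. ¬◇(¬r ∨ ¬p), w0
4. ¬(¬r ∨ ¬p), w0
5. r, w0
6. p, w0
7. ¬p, w0
Accessibility: w0Rw0
Branch closes: p and ¬p both at w0.
Every branch of the negation's tableau closes; the branch above is one of them.

Yes, valid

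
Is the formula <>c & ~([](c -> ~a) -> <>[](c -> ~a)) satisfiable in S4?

Unsatisfiable (every branch closes)

1. <>c & ~([](c -> ~a) -> <>[](c -> ~a)), u
2. <>c, u
3. ~([](c -> ~a) -> <>[](c -> ~a)), u
4. [](c -> ~a), u
5. ~<>[](c -> ~a), u
6. c -> ~a, u
7. ~[](c -> ~a), u
8. ~a, u
9. c, v
10. c -> ~a, v
11. ~[](c -> ~a), v
12. ~a, v
13. ~(c -> ~a), w
14. c, w
15. a, w
16. c -> ~a, w
17. ~[](c -> ~a), w
18. ~a, w
Accessibility: uRu, uRv, uRw, vRv, wRw
Branch closes: a and ~a both at w.
Every branch closes; the branch above is one of them.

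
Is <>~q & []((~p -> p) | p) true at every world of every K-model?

Tableau for the negation ~(<>~q & []((~p -> p) | p)):
1. ~(<>~q & []((~p -> p) | p)), u
2. ~[]((~p -> p) | p), u
3. ~((~p -> p) | p), v
4. ~(~p -> p), v
5. ~p, v
Accessibility: uRv
The negation has an open branch (countermodel exists).

Invalid (countermodel exists)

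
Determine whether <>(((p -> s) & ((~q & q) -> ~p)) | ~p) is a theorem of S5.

Not valid

Tableau for the negation ~<>(((p -> s) & ((~q & q) -> ~p)) | ~p):
1. ~<>(((p -> s) & ((~q & q) -> ~p)) | ~p), u
2. ~(((p -> s) & ((~q & q) -> ~p)) | ~p), u   [~<>-rule on 1 via uRu]
3. ~((p -> s) & ((~q & q) -> ~p)), u   [~|-rule on 2]
4. p, u   [~|-rule on 2]
5. ~(p -> s), u   [~&-rule on 3 (branches; this branch)]
6. ~s, u   [~->-rule on 5]
Accessibility: uRu
The negation has an open branch (countermodel exists).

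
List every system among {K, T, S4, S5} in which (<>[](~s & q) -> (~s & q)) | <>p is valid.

S5-tableau for the negation ~((<>[](~s & q) -> (~s & q)) | <>p):
1. ~((<>[](~s & q) -> (~s & q)) | <>p), 0
2. ~(<>[](~s & q) -> (~s & q)), 0
3. ~<>p, 0
4. <>[](~s & q), 0
5. ~(~s & q), 0
6. ~p, 0
7. ~q, 0
8. [](~s & q), 1
9. ~p, 1
10. ~s & q, 0
11. ~s, 0
12. q, 0
Accessibility: 0R0, 0R1, 1R0, 1R1
Branch closes: q and ~q both at 0.
Every branch closes (one shown): valid in S5.
S4-tableau for the negation ~((<>[](~s & q) -> (~s & q)) | <>p):
1. ~((<>[](~s & q) -> (~s & q)) | <>p), 0
2. ~(<>[](~s & q) -> (~s & q)), 0
3. ~<>p, 0
4. <>[](~s & q), 0
5. ~(~s & q), 0
6. ~p, 0
7. ~q, 0
8. [](~s & q), 1
9. ~p, 1
10. ~s & q, 1
11. ~s, 1
12. q, 1
Accessibility: 0R0, 0R1, 1R1
Complete open branch: countermodel on an S4-frame, so not valid in S4, nor in K, T (the same frame is also a K-frame and a T-frame).

S5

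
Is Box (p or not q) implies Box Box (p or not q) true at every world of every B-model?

Not valid

Tableau for the negation not (Box (p or not q) implies Box Box (p or not q)):
1. not (Box (p or not q) implies Box Box (p or not q)), u
2. Box (p or not q), u
3. not Box Box (p or not q), u
4. p or not q, u
5. not q, u
6. not Box (p or not q), v
7. p or not q, v
8. not q, v
9. not (p or not q), w
10. not p, w
11. q, w
Accessibility: uRu, uRv, vRu, vRv, vRw, wRv, wRw
The negation has an open branch (countermodel exists).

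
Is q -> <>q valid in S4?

Tableau for the negation ~(q -> <>q):
1. ~(q -> <>q), 0
2. q, 0
3. ~<>q, 0
4. ~q, 0
Accessibility: 0R0
Branch closes: q and ~q both at 0.
All branches of the negation close; one closing branch shown above.

Valid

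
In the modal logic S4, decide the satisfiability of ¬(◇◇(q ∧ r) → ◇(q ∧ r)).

Unsatisfiable (every branch closes)

1. ¬(◇◇(q ∧ r) → ◇(q ∧ r)), 0
2. ◇◇(q ∧ r), 0
3. ¬◇(q ∧ r), 0
4. ¬(q ∧ r), 0
5. ¬r, 0
6. ◇(q ∧ r), 1
7. ¬(q ∧ r), 1
8. ¬r, 1
9. q ∧ r, 2
10. q, 2
11. r, 2
12. ¬(q ∧ r), 2
13. ¬r, 2
Accessibility: 0R0, 0R1, 0R2, 1R1, 1R2, 2R2
Branch closes: r and ¬r both at 2.
(One branch shown.) All branches close.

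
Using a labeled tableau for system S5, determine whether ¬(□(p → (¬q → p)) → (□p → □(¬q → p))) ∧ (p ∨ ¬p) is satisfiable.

Unsatisfiable (every branch closes)

1. ¬(□(p → (¬q → p)) → (□p → □(¬q → p))) ∧ (p ∨ ¬p), w0
2. ¬(□(p → (¬q → p)) → (□p → □(¬q → p))), w0
3. p ∨ ¬p, w0
4. □(p → (¬q → p)), w0
5. ¬(□p → □(¬q → p)), w0
6. □p, w0
7. ¬□(¬q → p), w0
8. p → (¬q → p), w0
9. p, w0
10. ¬q → p, w0
11. ¬(¬q → p), w1
12. ¬q, w1
13. ¬p, w1
14. p → (¬q → p), w1
15. p, w1
Accessibility: w0Rw0, w0Rw1, w1Rw0, w1Rw1
Branch closes: p and ¬p both at w1.
(One branch shown.) All branches close.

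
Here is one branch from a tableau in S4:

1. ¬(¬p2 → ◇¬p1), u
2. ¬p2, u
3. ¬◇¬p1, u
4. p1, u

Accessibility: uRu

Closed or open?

No world carries both an atom and its negation.

Not closed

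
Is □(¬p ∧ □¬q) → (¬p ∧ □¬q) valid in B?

Yes, valid

Tableau for the negation ¬(□(¬p ∧ □¬q) → (¬p ∧ □¬q)):
1. ¬(□(¬p ∧ □¬q) → (¬p ∧ □¬q)), w0
2. □(¬p ∧ □¬q), w0   [¬→-rule on 1]
3. ¬(¬p ∧ □¬q), w0   [¬→-rule on 1]
4. ¬p ∧ □¬q, w0   [□-rule on 2 via w0Rw0]
5. ¬p, w0   [∧-rule on 4]
6. □¬q, w0   [∧-rule on 4]
7. ¬q, w0   [□-rule on 6 via w0Rw0]
8. ¬□¬q, w0   [¬∧-rule on 3 (branches; this branch)]
9. q, w1   [¬□-rule on 8: fresh world w1, w0Rw1]
10. ¬p ∧ □¬q, w1   [□-rule on 2 via w0Rw1]
11. ¬p, w1   [∧-rule on 10]
12. □¬q, w1   [∧-rule on 10]
13. ¬q, w1   [□-rule on 6 via w0Rw1]
Accessibility: w0Rw0, w0Rw1, w1Rw0, w1Rw1
Branch closes: q and ¬q both at w1.
All branches of the negation close; one closing branch shown above.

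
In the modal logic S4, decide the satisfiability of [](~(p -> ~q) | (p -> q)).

Satisfiable (open branch found)

1. [](~(p -> ~q) | (p -> q)), 0
2. ~(p -> ~q) | (p -> q), 0   [[]-rule on 1 via 0R0]
3. p -> q, 0   [|-rule on 2 (branches; this branch)]
4. q, 0   [->-rule on 3 (branches; this branch)]
Accessibility: 0R0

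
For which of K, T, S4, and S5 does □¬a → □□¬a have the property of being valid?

S4, S5

S4-tableau for the negation ¬(□¬a → □□¬a):
1. ¬(□¬a → □□¬a), 0
2. □¬a, 0   [¬→-rule on 1]
3. ¬□□¬a, 0   [¬→-rule on 1]
4. ¬a, 0   [□-rule on 2 via 0R0]
5. ¬□¬a, 1   [¬□-rule on 3: fresh world 1, 0R1]
6. ¬a, 1   [□-rule on 2 via 0R1]
7. a, 2   [¬□-rule on 5: fresh world 2, 1R2]
8. ¬a, 2   [□-rule on 2 via 0R2]
Accessibility: 0R0, 0R1, 0R2, 1R1, 1R2, 2R2
Branch closes: a and ¬a both at 2.
Every branch closes (one shown): valid in S4, hence also in S5 (every theorem of S4 is a theorem of S5).
T-tableau for the negation ¬(□¬a → □□¬a):
1. ¬(□¬a → □□¬a), 0
2. □¬a, 0   [¬→-rule on 1]
3. ¬□□¬a, 0   [¬→-rule on 1]
4. ¬a, 0   [□-rule on 2 via 0R0]
5. ¬□¬a, 1   [¬□-rule on 3: fresh world 1, 0R1]
6. ¬a, 1   [□-rule on 2 via 0R1]
7. a, 2   [¬□-rule on 5: fresh world 2, 1R2]
Accessibility: 0R0, 0R1, 1R1, 1R2, 2R2
Complete open branch: countermodel on a T-frame, so not valid in T, nor in K (the same frame is also a K-frame).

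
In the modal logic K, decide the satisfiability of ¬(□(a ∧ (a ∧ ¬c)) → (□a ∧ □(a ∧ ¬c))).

1. ¬(□(a ∧ (a ∧ ¬c)) → (□a ∧ □(a ∧ ¬c))), w0
2. □(a ∧ (a ∧ ¬c)), w0   [¬→-rule on 1]
3. ¬(□a ∧ □(a ∧ ¬c)), w0   [¬→-rule on 1]
4. ¬□(a ∧ ¬c), w0   [¬∧-rule on 3 (branches; this branch)]
5. ¬(a ∧ ¬c), w1   [¬□-rule on 4: fresh world w1, w0Rw1]
6. a ∧ (a ∧ ¬c), w1   [□-rule on 2 via w0Rw1]
7. a, w1   [∧-rule on 6]
8. a ∧ ¬c, w1   [∧-rule on 6]
9. ¬c, w1   [∧-rule on 8]
10. c, w1   [¬∧-rule on 5 (branches; this branch)]
Accessibility: w0Rw1
Branch closes: c and ¬c both at w1.
(One branch shown.) All branches close.

Unsatisfiable (every branch closes)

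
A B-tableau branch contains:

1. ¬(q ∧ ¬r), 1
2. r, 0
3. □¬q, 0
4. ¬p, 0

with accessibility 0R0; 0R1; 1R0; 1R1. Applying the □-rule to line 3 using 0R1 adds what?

¬q, 1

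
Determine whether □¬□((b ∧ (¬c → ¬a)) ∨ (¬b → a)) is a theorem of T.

No, not valid

Tableau for the negation ¬□¬□((b ∧ (¬c → ¬a)) ∨ (¬b → a)):
1. ¬□¬□((b ∧ (¬c → ¬a)) ∨ (¬b → a)), 0
2. □((b ∧ (¬c → ¬a)) ∨ (¬b → a)), 1
3. (b ∧ (¬c → ¬a)) ∨ (¬b → a), 1
4. ¬b → a, 1
5. a, 1
Accessibility: 0R0, 0R1, 1R1
The negation has an open branch (countermodel exists).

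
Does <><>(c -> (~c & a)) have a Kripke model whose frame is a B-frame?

1. <><>(c -> (~c & a)), 0
2. <>(c -> (~c & a)), 1   [<>-rule on 1: fresh world 1, 0R1]
3. c -> (~c & a), 2   [<>-rule on 2: fresh world 2, 1R2]
4. ~c & a, 2   [->-rule on 3 (branches; this branch)]
5. ~c, 2   [&-rule on 4]
6. a, 2   [&-rule on 4]
Accessibility: 0R0, 0R1, 1R0, 1R1, 1R2, 2R1, 2R2

Satisfiable (open branch found)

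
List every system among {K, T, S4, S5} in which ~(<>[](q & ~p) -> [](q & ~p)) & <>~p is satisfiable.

S4-tableau for the formula:
1. ~(<>[](q & ~p) -> [](q & ~p)) & <>~p, w0
2. ~(<>[](q & ~p) -> [](q & ~p)), w0
3. <>~p, w0
4. <>[](q & ~p), w0
5. ~[](q & ~p), w0
6. ~p, w1
7. [](q & ~p), w2
8. q & ~p, w2
9. q, w2
10. ~p, w2
11. ~(q & ~p), w3
12. p, w3
Accessibility: w0Rw0, w0Rw1, w0Rw2, w0Rw3, w1Rw1, w2Rw2, w3Rw3
Complete open branch: satisfiable in S4, hence also in K, T (this S4-model is also a K-model and a T-model).
S5-tableau for the formula:
1. ~(<>[](q & ~p) -> [](q & ~p)) & <>~p, w0
2. ~(<>[](q & ~p) -> [](q & ~p)), w0
3. <>~p, w0
4. <>[](q & ~p), w0
5. ~[](q & ~p), w0
6. ~p, w1
7. [](q & ~p), w2
8. q & ~p, w0
9. q, w0
10. ~p, w0
11. q & ~p, w1
12. q, w1
13. q & ~p, w2
14. q, w2
15. ~p, w2
16. ~(q & ~p), w3
17. q & ~p, w3
18. q, w3
19. ~p, w3
20. p, w3
Accessibility: w0Rw0, w0Rw1, w0Rw2, w0Rw3, w1Rw0, w1Rw1, w1Rw2, w1Rw3, w2Rw0, w2Rw1, w2Rw2, w2Rw3, w3Rw0, w3Rw1, w3Rw2, w3Rw3
Branch closes: p and ~p both at w3.
Every branch closes (one shown): unsatisfiable in S5.

K, T, S4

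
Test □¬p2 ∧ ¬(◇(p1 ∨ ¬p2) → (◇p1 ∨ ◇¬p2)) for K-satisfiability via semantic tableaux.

1. □¬p2 ∧ ¬(◇(p1 ∨ ¬p2) → (◇p1 ∨ ◇¬p2)), 0
2. □¬p2, 0
3. ¬(◇(p1 ∨ ¬p2) → (◇p1 ∨ ◇¬p2)), 0
4. ◇(p1 ∨ ¬p2), 0
5. ¬(◇p1 ∨ ◇¬p2), 0
6. ¬◇p1, 0
7. ¬◇¬p2, 0
8. p1 ∨ ¬p2, 1
9. ¬p2, 1
10. ¬p1, 1
11. p2, 1
Accessibility: 0R1
Branch closes: p2 and ¬p2 both at 1.
Every branch closes; the branch above is one of them.

No, unsatisfiable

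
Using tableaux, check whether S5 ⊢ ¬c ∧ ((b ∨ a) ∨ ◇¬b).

Not valid

Tableau for the negation ¬(¬c ∧ ((b ∨ a) ∨ ◇¬b)):
1. ¬(¬c ∧ ((b ∨ a) ∨ ◇¬b)), 0
2. c, 0   [¬∧-rule on 1 (branches; this branch)]
Accessibility: 0R0
The negation has an open branch (countermodel exists).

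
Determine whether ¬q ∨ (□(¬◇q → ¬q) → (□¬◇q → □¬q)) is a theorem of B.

Yes, valid

Tableau for the negation ¬(¬q ∨ (□(¬◇q → ¬q) → (□¬◇q → □¬q))):
1. ¬(¬q ∨ (□(¬◇q → ¬q) → (□¬◇q → □¬q))), 0
2. q, 0
3. ¬(□(¬◇q → ¬q) → (□¬◇q → □¬q)), 0
4. □(¬◇q → ¬q), 0
5. ¬(□¬◇q → □¬q), 0
6. □¬◇q, 0
7. ¬□¬q, 0
8. ¬◇q → ¬q, 0
9. ¬◇q, 0
10. ¬q, 0
Accessibility: 0R0
Branch closes: q and ¬q both at 0.
All branches of the negation close; one closing branch shown above.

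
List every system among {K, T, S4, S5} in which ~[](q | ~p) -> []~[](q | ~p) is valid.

S5

S4-tableau for the negation ~(~[](q | ~p) -> []~[](q | ~p)):
1. ~(~[](q | ~p) -> []~[](q | ~p)), 0
2. ~[](q | ~p), 0
3. ~[]~[](q | ~p), 0
4. ~(q | ~p), 1
5. ~q, 1
6. p, 1
7. [](q | ~p), 2
8. q | ~p, 2
9. ~p, 2
Accessibility: 0R0, 0R1, 0R2, 1R1, 2R2
Complete open branch: countermodel on an S4-frame, so not valid in S4, nor in K, T (the same frame is also a K-frame and a T-frame).
S5-tableau for the negation ~(~[](q | ~p) -> []~[](q | ~p)):
1. ~(~[](q | ~p) -> []~[](q | ~p)), 0
2. ~[](q | ~p), 0
3. ~[]~[](q | ~p), 0
4. ~(q | ~p), 1
5. ~q, 1
6. p, 1
7. [](q | ~p), 2
8. q | ~p, 0
9. q | ~p, 1
10. q | ~p, 2
11. ~p, 0
12. ~p, 1
Accessibility: 0R0, 0R1, 0R2, 1R0, 1R1, 1R2, 2R0, 2R1, 2R2
Branch closes: p and ~p both at 1.
Every branch closes (one shown): valid in S5.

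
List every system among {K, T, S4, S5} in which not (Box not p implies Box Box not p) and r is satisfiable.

T-tableau for the formula:
1. not (Box not p implies Box Box not p) and r, 0
2. not (Box not p implies Box Box not p), 0   [and-rule on 1]
3. r, 0   [and-rule on 1]
4. Box not p, 0   [neg-implies-rule on 2]
5. not Box Box not p, 0   [neg-implies-rule on 2]
6. not p, 0   [Box-rule on 4 via 0R0]
7. not Box not p, 1   [neg-Box-rule on 5: fresh world 1, 0R1]
8. not p, 1   [Box-rule on 4 via 0R1]
9. p, 2   [neg-Box-rule on 7: fresh world 2, 1R2]
Accessibility: 0R0, 0R1, 1R1, 1R2, 2R2
Complete open branch: satisfiable in T, hence also in K (this T-model is also a K-model).
S4-tableau for the formula:
1. not (Box not p implies Box Box not p) and r, 0
2. not (Box not p implies Box Box not p), 0   [and-rule on 1]
3. r, 0   [and-rule on 1]
4. Box not p, 0   [neg-implies-rule on 2]
5. not Box Box not p, 0   [neg-implies-rule on 2]
6. not p, 0   [Box-rule on 4 via 0R0]
7. not Box not p, 1   [neg-Box-rule on 5: fresh world 1, 0R1]
8. not p, 1   [Box-rule on 4 via 0R1]
9. p, 2   [neg-Box-rule on 7: fresh world 2, 1R2]
10. not p, 2   [Box-rule on 4 via 0R2]
Accessibility: 0R0, 0R1, 0R2, 1R1, 1R2, 2R2
Branch closes: p and not p both at 2.
Every branch closes (one shown): unsatisfiable in S4, hence also in S5 (every S5-frame is an S4-frame).

K, T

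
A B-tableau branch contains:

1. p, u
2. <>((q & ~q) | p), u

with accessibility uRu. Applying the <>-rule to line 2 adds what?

a fresh world v with uRv, and (q & ~q) | p at v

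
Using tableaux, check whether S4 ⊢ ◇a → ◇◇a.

Tableau for the negation ¬(◇a → ◇◇a):
1. ¬(◇a → ◇◇a), w0
2. ◇a, w0
3. ¬◇◇a, w0
4. ¬◇a, w0
5. ¬a, w0
6. a, w1
7. ¬◇a, w1
8. ¬a, w1
Accessibility: w0Rw0, w0Rw1, w1Rw1
Branch closes: a and ¬a both at w1.
Every branch of the negation's tableau closes; the branch above is one of them.

Valid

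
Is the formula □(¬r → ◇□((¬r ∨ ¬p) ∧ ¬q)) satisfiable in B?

Satisfiable (open branch found)

1. □(¬r → ◇□((¬r ∨ ¬p) ∧ ¬q)), u
2. ¬r → ◇□((¬r ∨ ¬p) ∧ ¬q), u
3. ◇□((¬r ∨ ¬p) ∧ ¬q), u
4. □((¬r ∨ ¬p) ∧ ¬q), v
5. ¬r → ◇□((¬r ∨ ¬p) ∧ ¬q), v
6. (¬r ∨ ¬p) ∧ ¬q, u
7. ¬r ∨ ¬p, u
8. ¬q, u
9. (¬r ∨ ¬p) ∧ ¬q, v
10. ¬r ∨ ¬p, v
11. ¬q, v
12. ◇□((¬r ∨ ¬p) ∧ ¬q), v
13. ¬p, u
14. ¬p, v
15. □((¬r ∨ ¬p) ∧ ¬q), w
16. (¬r ∨ ¬p) ∧ ¬q, w
17. ¬r ∨ ¬p, w
18. ¬q, w
19. ¬p, w
Accessibility: uRu, uRv, vRu, vRv, vRw, wRv, wRw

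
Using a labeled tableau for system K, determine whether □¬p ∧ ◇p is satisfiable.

1. □¬p ∧ ◇p, w0
2. □¬p, w0
3. ◇p, w0
4. p, w1
5. ¬p, w1
Accessibility: w0Rw1
Branch closes: p and ¬p both at w1.
(One branch shown.) All branches close.

No, unsatisfiable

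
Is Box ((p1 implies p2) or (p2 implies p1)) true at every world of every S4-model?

Valid in S4

Tableau for the negation not Box ((p1 implies p2) or (p2 implies p1)):
1. not Box ((p1 implies p2) or (p2 implies p1)), u
2. not ((p1 implies p2) or (p2 implies p1)), v
3. not (p1 implies p2), v
4. not (p2 implies p1), v
5. p1, v
6. not p2, v
7. p2, v
8. not p1, v
Accessibility: uRu, uRv, vRv
Branch closes: p2 and not p2 both at v.
All branches of the negation close; one closing branch shown above.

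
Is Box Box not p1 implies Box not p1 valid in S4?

Valid in S4

Tableau for the negation not (Box Box not p1 implies Box not p1):
1. not (Box Box not p1 implies Box not p1), w0
2. Box Box not p1, w0
3. not Box not p1, w0
4. Box not p1, w0
5. not p1, w0
6. p1, w1
7. Box not p1, w1
8. not p1, w1
Accessibility: w0Rw0, w0Rw1, w1Rw1
Branch closes: p1 and not p1 both at w1.
Every branch of the negation's tableau closes; the branch above is one of them.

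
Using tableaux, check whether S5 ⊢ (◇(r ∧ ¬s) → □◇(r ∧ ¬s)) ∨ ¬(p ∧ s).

Tableau for the negation ¬((◇(r ∧ ¬s) → □◇(r ∧ ¬s)) ∨ ¬(p ∧ s)):
1. ¬((◇(r ∧ ¬s) → □◇(r ∧ ¬s)) ∨ ¬(p ∧ s)), 0
2. ¬(◇(r ∧ ¬s) → □◇(r ∧ ¬s)), 0
3. p ∧ s, 0
4. ◇(r ∧ ¬s), 0
5. ¬□◇(r ∧ ¬s), 0
6. p, 0
7. s, 0
8. r ∧ ¬s, 1
9. r, 1
10. ¬s, 1
11. ¬◇(r ∧ ¬s), 2
12. ¬(r ∧ ¬s), 0
13. ¬(r ∧ ¬s), 1
14. ¬(r ∧ ¬s), 2
15. s, 1
Accessibility: 0R0, 0R1, 0R2, 1R0, 1R1, 1R2, 2R0, 2R1, 2R2
Branch closes: s and ¬s both at 1.
Every branch of the negation's tableau closes; the branch above is one of them.

Valid in S5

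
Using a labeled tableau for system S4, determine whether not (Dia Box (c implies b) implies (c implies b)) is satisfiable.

Satisfiable (open branch found)

1. not (Dia Box (c implies b) implies (c implies b)), w0
2. Dia Box (c implies b), w0   [neg-implies-rule on 1]
3. not (c implies b), w0   [neg-implies-rule on 1]
4. c, w0   [neg-implies-rule on 3]
5. not b, w0   [neg-implies-rule on 3]
6. Box (c implies b), w1   [Dia-rule on 2: fresh world w1, w0Rw1]
7. c implies b, w1   [Box-rule on 6 via w1Rw1]
8. b, w1   [implies-rule on 7 (branches; this branch)]
Accessibility: w0Rw0, w0Rw1, w1Rw1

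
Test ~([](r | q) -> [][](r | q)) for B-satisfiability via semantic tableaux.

1. ~([](r | q) -> [][](r | q)), u
2. [](r | q), u
3. ~[][](r | q), u
4. r | q, u
5. q, u
6. ~[](r | q), v
7. r | q, v
8. q, v
9. ~(r | q), w
10. ~r, w
11. ~q, w
Accessibility: uRu, uRv, vRu, vRv, vRw, wRv, wRw

Satisfiable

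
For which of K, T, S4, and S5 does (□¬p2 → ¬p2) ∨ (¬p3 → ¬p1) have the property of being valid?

T, S4, S5

T-tableau for the negation ¬((□¬p2 → ¬p2) ∨ (¬p3 → ¬p1)):
1. ¬((□¬p2 → ¬p2) ∨ (¬p3 → ¬p1)), w0
2. ¬(□¬p2 → ¬p2), w0
3. ¬(¬p3 → ¬p1), w0
4. □¬p2, w0
5. p2, w0
6. ¬p3, w0
7. p1, w0
8. ¬p2, w0
Accessibility: w0Rw0
Branch closes: p2 and ¬p2 both at w0.
Every branch closes (one shown): valid in T, hence also in S4, S5 (every theorem of T is a theorem of S4 and S5).
K-tableau for the negation ¬((□¬p2 → ¬p2) ∨ (¬p3 → ¬p1)):
1. ¬((□¬p2 → ¬p2) ∨ (¬p3 → ¬p1)), w0
2. ¬(□¬p2 → ¬p2), w0
3. ¬(¬p3 → ¬p1), w0
4. □¬p2, w0
5. p2, w0
6. ¬p3, w0
7. p1, w0
Complete open branch: countermodel on a K-frame, so not valid in K.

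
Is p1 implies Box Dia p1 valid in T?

Tableau for the negation not (p1 implies Box Dia p1):
1. not (p1 implies Box Dia p1), 0
2. p1, 0
3. not Box Dia p1, 0
4. not Dia p1, 1
5. not p1, 1
Accessibility: 0R0, 0R1, 1R1
The negation has an open branch (countermodel exists).

Invalid (countermodel exists)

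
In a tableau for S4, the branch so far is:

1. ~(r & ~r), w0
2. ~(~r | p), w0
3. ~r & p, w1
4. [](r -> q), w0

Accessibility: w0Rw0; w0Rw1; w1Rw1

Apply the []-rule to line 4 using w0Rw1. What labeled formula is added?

r -> q, w1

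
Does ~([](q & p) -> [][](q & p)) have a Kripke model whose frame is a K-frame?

Satisfiable

1. ~([](q & p) -> [][](q & p)), u
2. [](q & p), u
3. ~[][](q & p), u
4. ~[](q & p), v
5. q & p, v
6. q, v
7. p, v
8. ~(q & p), w
9. ~p, w
Accessibility: uRv, vRw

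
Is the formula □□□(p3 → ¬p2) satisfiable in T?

1. □□□(p3 → ¬p2), u
2. □□(p3 → ¬p2), u   [□-rule on 1 via uRu]
3. □(p3 → ¬p2), u   [□-rule on 2 via uRu]
4. p3 → ¬p2, u   [□-rule on 3 via uRu]
5. ¬p2, u   [→-rule on 4 (branches; this branch)]
Accessibility: uRu

Satisfiable (open branch found)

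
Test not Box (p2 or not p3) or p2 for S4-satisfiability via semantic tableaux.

1. not Box (p2 or not p3) or p2, 0
2. p2, 0   [or-rule on 1 (branches; this branch)]
Accessibility: 0R0

Satisfiable (open branch found)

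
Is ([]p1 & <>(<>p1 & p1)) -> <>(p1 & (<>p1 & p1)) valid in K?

Tableau for the negation ~(([]p1 & <>(<>p1 & p1)) -> <>(p1 & (<>p1 & p1))):
1. ~(([]p1 & <>(<>p1 & p1)) -> <>(p1 & (<>p1 & p1))), w0
2. []p1 & <>(<>p1 & p1), w0   [~->-rule on 1]
3. ~<>(p1 & (<>p1 & p1)), w0   [~->-rule on 1]
4. []p1, w0   [&-rule on 2]
5. <>(<>p1 & p1), w0   [&-rule on 2]
6. <>p1 & p1, w1   [<>-rule on 5: fresh world w1, w0Rw1]
7. <>p1, w1   [&-rule on 6]
8. p1, w1   [&-rule on 6]
9. ~(p1 & (<>p1 & p1)), w1   [~<>-rule on 3 via w0Rw1]
10. ~(<>p1 & p1), w1   [~&-rule on 9 (branches; this branch)]
11. ~<>p1, w1   [~&-rule on 10 (branches; this branch)]
12. p1, w2   [<>-rule on 7: fresh world w2, w1Rw2]
13. ~p1, w2   [~<>-rule on 11 via w1Rw2]
Accessibility: w0Rw1, w1Rw2
Branch closes: p1 and ~p1 both at w2.
Every branch of the negation's tableau closes; the branch above is one of them.

Yes, valid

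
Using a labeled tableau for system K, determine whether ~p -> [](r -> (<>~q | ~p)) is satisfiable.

1. ~p -> [](r -> (<>~q | ~p)), 0
2. [](r -> (<>~q | ~p)), 0

Satisfiable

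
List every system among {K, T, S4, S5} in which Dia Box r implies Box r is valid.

S4-tableau for the negation not (Dia Box r implies Box r):
1. not (Dia Box r implies Box r), u
2. Dia Box r, u   [neg-implies-rule on 1]
3. not Box r, u   [neg-implies-rule on 1]
4. Box r, v   [Dia-rule on 2: fresh world v, uRv]
5. r, v   [Box-rule on 4 via vRv]
6. not r, w   [neg-Box-rule on 3: fresh world w, uRw]
Accessibility: uRu, uRv, uRw, vRv, wRw
Complete open branch: countermodel on an S4-frame, so not valid in S4, nor in K, T (the same frame is also a K-frame and a T-frame).
S5-tableau for the negation not (Dia Box r implies Box r):
1. not (Dia Box r implies Box r), u
2. Dia Box r, u   [neg-implies-rule on 1]
3. not Box r, u   [neg-implies-rule on 1]
4. Box r, v   [Dia-rule on 2: fresh world v, uRv]
5. r, u   [Box-rule on 4 via vRu]
6. r, v   [Box-rule on 4 via vRv]
7. not r, w   [neg-Box-rule on 3: fresh world w, uRw]
8. r, w   [Box-rule on 4 via vRw]
Accessibility: uRu, uRv, uRw, vRu, vRv, vRw, wRu, wRv, wRw
Branch closes: r and not r both at w.
Every branch closes (one shown): valid in S5.

S5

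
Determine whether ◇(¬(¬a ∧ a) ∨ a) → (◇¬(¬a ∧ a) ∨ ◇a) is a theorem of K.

Valid in K

Tableau for the negation ¬(◇(¬(¬a ∧ a) ∨ a) → (◇¬(¬a ∧ a) ∨ ◇a)):
1. ¬(◇(¬(¬a ∧ a) ∨ a) → (◇¬(¬a ∧ a) ∨ ◇a)), 0
2. ◇(¬(¬a ∧ a) ∨ a), 0   [¬→-rule on 1]
3. ¬(◇¬(¬a ∧ a) ∨ ◇a), 0   [¬→-rule on 1]
4. ¬◇¬(¬a ∧ a), 0   [¬∨-rule on 3]
5. ¬◇a, 0   [¬∨-rule on 3]
6. ¬(¬a ∧ a) ∨ a, 1   [◇-rule on 2: fresh world 1, 0R1]
7. ¬a ∧ a, 1   [¬◇-rule on 4 via 0R1]
8. ¬a, 1   [∧-rule on 7]
9. a, 1   [∧-rule on 7]
Accessibility: 0R1
Branch closes: a and ¬a both at 1.
All branches of the negation close; one closing branch shown above.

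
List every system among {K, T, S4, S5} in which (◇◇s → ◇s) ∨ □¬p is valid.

S4, S5

T-tableau for the negation ¬((◇◇s → ◇s) ∨ □¬p):
1. ¬((◇◇s → ◇s) ∨ □¬p), u
2. ¬(◇◇s → ◇s), u
3. ¬□¬p, u
4. ◇◇s, u
5. ¬◇s, u
6. ¬s, u
7. p, v
8. ¬s, v
9. ◇s, w
10. ¬s, w
11. s, x
Accessibility: uRu, uRv, uRw, vRv, wRw, wRx, xRx
Complete open branch: countermodel on a T-frame, so not valid in T, nor in K (the same frame is also a K-frame).
S4-tableau for the negation ¬((◇◇s → ◇s) ∨ □¬p):
1. ¬((◇◇s → ◇s) ∨ □¬p), u
2. ¬(◇◇s → ◇s), u
3. ¬□¬p, u
4. ◇◇s, u
5. ¬◇s, u
6. ¬s, u
7. p, v
8. ¬s, v
9. ◇s, w
10. ¬s, w
11. s, x
12. ¬s, x
Accessibility: uRu, uRv, uRw, uRx, vRv, wRw, wRx, xRx
Branch closes: s and ¬s both at x.
Every branch closes (one shown): valid in S4, hence also in S5 (every theorem of S4 is a theorem of S5).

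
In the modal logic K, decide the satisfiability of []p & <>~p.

No, unsatisfiable

1. []p & <>~p, w0
2. []p, w0
3. <>~p, w0
4. ~p, w1
5. p, w1
Accessibility: w0Rw1
Branch closes: p and ~p both at w1.
(One branch shown.) All branches close.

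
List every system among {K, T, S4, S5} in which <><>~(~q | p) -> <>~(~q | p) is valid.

S4, S5

T-tableau for the negation ~(<><>~(~q | p) -> <>~(~q | p)):
1. ~(<><>~(~q | p) -> <>~(~q | p)), w0
2. <><>~(~q | p), w0
3. ~<>~(~q | p), w0
4. ~q | p, w0
5. p, w0
6. <>~(~q | p), w1
7. ~q | p, w1
8. p, w1
9. ~(~q | p), w2
10. q, w2
11. ~p, w2
Accessibility: w0Rw0, w0Rw1, w1Rw1, w1Rw2, w2Rw2
Complete open branch: countermodel on a T-frame, so not valid in T, nor in K (the same frame is also a K-frame).
S4-tableau for the negation ~(<><>~(~q | p) -> <>~(~q | p)):
1. ~(<><>~(~q | p) -> <>~(~q | p)), w0
2. <><>~(~q | p), w0
3. ~<>~(~q | p), w0
4. ~q | p, w0
5. p, w0
6. <>~(~q | p), w1
7. ~q | p, w1
8. p, w1
9. ~(~q | p), w2
10. q, w2
11. ~p, w2
12. ~q | p, w2
13. p, w2
Accessibility: w0Rw0, w0Rw1, w0Rw2, w1Rw1, w1Rw2, w2Rw2
Branch closes: p and ~p both at w2.
Every branch closes (one shown): valid in S4, hence also in S5 (every theorem of S4 is a theorem of S5).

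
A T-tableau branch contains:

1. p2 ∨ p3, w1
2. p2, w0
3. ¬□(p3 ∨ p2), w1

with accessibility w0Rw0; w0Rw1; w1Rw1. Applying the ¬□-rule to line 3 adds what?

a fresh world w2 with w1Rw2, and ¬(p3 ∨ p2) at w2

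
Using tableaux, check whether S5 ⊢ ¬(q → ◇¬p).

No, not valid

Tableau for the negation q → ◇¬p:
1. q → ◇¬p, 0
2. ◇¬p, 0
3. ¬p, 1
Accessibility: 0R0, 0R1, 1R0, 1R1
The negation has an open branch (countermodel exists).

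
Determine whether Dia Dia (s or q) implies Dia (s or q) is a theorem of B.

Tableau for the negation not (Dia Dia (s or q) implies Dia (s or q)):
1. not (Dia Dia (s or q) implies Dia (s or q)), w0
2. Dia Dia (s or q), w0
3. not Dia (s or q), w0
4. not (s or q), w0
5. not s, w0
6. not q, w0
7. Dia (s or q), w1
8. not (s or q), w1
9. not s, w1
10. not q, w1
11. s or q, w2
12. q, w2
Accessibility: w0Rw0, w0Rw1, w1Rw0, w1Rw1, w1Rw2, w2Rw1, w2Rw2
The negation has an open branch (countermodel exists).

Invalid (countermodel exists)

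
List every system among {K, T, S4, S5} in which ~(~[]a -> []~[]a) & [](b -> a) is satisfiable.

K, T, S4

S5-tableau for the formula:
1. ~(~[]a -> []~[]a) & [](b -> a), u
2. ~(~[]a -> []~[]a), u   [&-rule on 1]
3. [](b -> a), u   [&-rule on 1]
4. ~[]a, u   [~->-rule on 2]
5. ~[]~[]a, u   [~->-rule on 2]
6. b -> a, u   [[]-rule on 3 via uRu]
7. ~b, u   [->-rule on 6 (branches; this branch)]
8. ~a, v   [~[]-rule on 4: fresh world v, uRv]
9. b -> a, v   [[]-rule on 3 via uRv]
10. ~b, v   [->-rule on 9 (branches; this branch)]
11. []a, w   [~[]-rule on 5: fresh world w, uRw]
12. b -> a, w   [[]-rule on 3 via uRw]
13. a, u   [[]-rule on 11 via wRu]
14. a, v   [[]-rule on 11 via wRv]
Accessibility: uRu, uRv, uRw, vRu, vRv, vRw, wRu, wRv, wRw
Branch closes: a and ~a both at v.
Every branch closes (one shown): unsatisfiable in S5.
S4-tableau for the formula:
1. ~(~[]a -> []~[]a) & [](b -> a), u
2. ~(~[]a -> []~[]a), u   [&-rule on 1]
3. [](b -> a), u   [&-rule on 1]
4. ~[]a, u   [~->-rule on 2]
5. ~[]~[]a, u   [~->-rule on 2]
6. b -> a, u   [[]-rule on 3 via uRu]
7. a, u   [->-rule on 6 (branches; this branch)]
8. ~a, v   [~[]-rule on 4: fresh world v, uRv]
9. b -> a, v   [[]-rule on 3 via uRv]
10. ~b, v   [->-rule on 9 (branches; this branch)]
11. []a, w   [~[]-rule on 5: fresh world w, uRw]
12. b -> a, w   [[]-rule on 3 via uRw]
13. a, w   [[]-rule on 11 via wRw]
Accessibility: uRu, uRv, uRw, vRv, wRw
Complete open branch: satisfiable in S4, hence also in K, T (this S4-model is also a K-model and a T-model).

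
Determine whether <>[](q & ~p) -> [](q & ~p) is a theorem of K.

Tableau for the negation ~(<>[](q & ~p) -> [](q & ~p)):
1. ~(<>[](q & ~p) -> [](q & ~p)), w0
2. <>[](q & ~p), w0
3. ~[](q & ~p), w0
4. [](q & ~p), w1
5. ~(q & ~p), w2
6. p, w2
Accessibility: w0Rw1, w0Rw2
The negation has an open branch (countermodel exists).

Invalid (countermodel exists)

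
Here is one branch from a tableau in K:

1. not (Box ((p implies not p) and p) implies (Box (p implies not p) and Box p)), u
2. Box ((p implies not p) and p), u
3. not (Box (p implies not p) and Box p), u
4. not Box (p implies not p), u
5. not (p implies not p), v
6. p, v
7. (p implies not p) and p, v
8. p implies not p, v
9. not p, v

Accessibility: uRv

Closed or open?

Closed

Both p and not p appear at v.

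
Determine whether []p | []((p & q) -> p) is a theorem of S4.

Tableau for the negation ~([]p | []((p & q) -> p)):
1. ~([]p | []((p & q) -> p)), 0
2. ~[]p, 0
3. ~[]((p & q) -> p), 0
4. ~p, 1
5. ~((p & q) -> p), 2
6. p & q, 2
7. ~p, 2
8. p, 2
9. q, 2
Accessibility: 0R0, 0R1, 0R2, 1R1, 2R2
Branch closes: p and ~p both at 2.
Every branch of the negation's tableau closes; the branch above is one of them.

Valid in S4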